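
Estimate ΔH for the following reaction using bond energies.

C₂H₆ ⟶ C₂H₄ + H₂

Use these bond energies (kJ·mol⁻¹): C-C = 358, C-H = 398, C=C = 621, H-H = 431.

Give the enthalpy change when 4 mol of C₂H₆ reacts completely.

Bonds broken (reactants):
  C-C: 1 × 358 = 358
  C-H: 6 × 398 = 2388
  Σ(broken) = 2746 kJ
Bonds formed (products):
  C-H: 4 × 398 = 1592
  C=C: 1 × 621 = 621
  H-H: 1 × 431 = 431
  Σ(formed) = 2644 kJ
ΔH = Σ(broken) − Σ(formed) = 2746 − 2644 = +102 kJ
For 4× the reaction as written: 4 × (+102) = +408 kJ

ΔH = +408 kJ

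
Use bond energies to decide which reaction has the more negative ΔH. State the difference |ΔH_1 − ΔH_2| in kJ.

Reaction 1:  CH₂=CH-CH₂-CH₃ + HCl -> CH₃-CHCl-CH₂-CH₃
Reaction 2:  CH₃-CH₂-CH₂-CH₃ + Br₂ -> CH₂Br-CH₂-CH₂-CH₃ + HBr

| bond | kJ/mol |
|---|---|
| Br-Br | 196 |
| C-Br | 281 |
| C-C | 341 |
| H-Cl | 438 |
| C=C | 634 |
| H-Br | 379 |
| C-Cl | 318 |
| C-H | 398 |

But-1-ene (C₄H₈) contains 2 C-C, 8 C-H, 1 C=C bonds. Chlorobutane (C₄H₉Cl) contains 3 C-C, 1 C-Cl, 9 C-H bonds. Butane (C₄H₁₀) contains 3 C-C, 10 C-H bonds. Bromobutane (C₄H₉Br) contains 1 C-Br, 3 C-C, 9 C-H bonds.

Reaction 2, by 81 kJ

Reaction 1:
  Bonds broken (reactants):
    C-C: 2 × 341 = 682
    C-H: 8 × 398 = 3184
    C=C: 1 × 634 = 634
    H-Cl: 1 × 438 = 438
    Σ(broken) = 4938 kJ
  Bonds formed (products):
    C-C: 3 × 341 = 1023
    C-Cl: 1 × 318 = 318
    C-H: 9 × 398 = 3582
    Σ(formed) = 4923 kJ
  ΔH_1 = 4938 − 4923 = +15 kJ
Reaction 2:
  Bonds broken (reactants):
    Br-Br: 1 × 196 = 196
    C-C: 3 × 341 = 1023
    C-H: 10 × 398 = 3980
    Σ(broken) = 5199 kJ
  Bonds formed (products):
    C-Br: 1 × 281 = 281
    C-C: 3 × 341 = 1023
    C-H: 9 × 398 = 3582
    H-Br: 1 × 379 = 379
    Σ(formed) = 5265 kJ
  ΔH_2 = 5199 − 5265 = −66 kJ
ΔH_1 − ΔH_2 = +81 kJ, so reaction 2 has the more negative ΔH; |ΔH_1 − ΔH_2| = 81 kJ.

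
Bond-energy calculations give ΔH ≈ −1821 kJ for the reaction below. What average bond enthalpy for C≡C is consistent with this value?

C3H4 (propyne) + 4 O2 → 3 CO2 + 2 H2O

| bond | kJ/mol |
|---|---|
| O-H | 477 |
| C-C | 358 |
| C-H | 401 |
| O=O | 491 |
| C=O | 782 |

D(C≡C) ≈ 853 kJ/mol

Let D be the C≡C bond energy.
Σ(broken) = 1×D + 1×358 + 4×401 + 4×491 = 3926 + D
Σ(formed) = 6×782 + 4×477 = 6600
ΔH = Σ(broken) − Σ(formed) = (3926 + D) − (6600) = −2674 + D
Setting this equal to −1821 kJ gives D = 853 kJ/mol.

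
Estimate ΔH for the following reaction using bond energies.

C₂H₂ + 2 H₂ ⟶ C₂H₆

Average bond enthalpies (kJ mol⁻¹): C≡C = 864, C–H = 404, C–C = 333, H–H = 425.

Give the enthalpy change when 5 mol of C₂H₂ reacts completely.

Bonds broken (reactants):
  C≡C: 1 × 864 = 864
  C–H: 2 × 404 = 808
  H–H: 2 × 425 = 850
  Σ(broken) = 2522 kJ
Bonds formed (products):
  C–C: 1 × 333 = 333
  C–H: 6 × 404 = 2424
  Σ(formed) = 2757 kJ
ΔH = Σ(broken) − Σ(formed) = 2522 − 2757 = −235 kJ
For 5× the reaction as written: 5 × (−235) = −1175 kJ

ΔH = −1175 kJ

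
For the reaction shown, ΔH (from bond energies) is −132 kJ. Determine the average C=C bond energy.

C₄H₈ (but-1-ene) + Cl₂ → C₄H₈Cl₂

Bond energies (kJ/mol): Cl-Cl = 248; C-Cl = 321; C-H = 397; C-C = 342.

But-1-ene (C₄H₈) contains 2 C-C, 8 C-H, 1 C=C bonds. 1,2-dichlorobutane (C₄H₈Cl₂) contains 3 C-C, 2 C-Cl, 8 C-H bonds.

Let D be the C=C bond energy.
Σ(broken) = 2×342 + 8×397 + 1×D + 1×248 = 4108 + D
Σ(formed) = 3×342 + 2×321 + 8×397 = 4844
ΔH = Σ(broken) − Σ(formed) = (4108 + D) − (4844) = −736 + D
Setting this equal to −132 kJ gives D = 604 kJ/mol.

D(C=C) ≈ 604 kJ/mol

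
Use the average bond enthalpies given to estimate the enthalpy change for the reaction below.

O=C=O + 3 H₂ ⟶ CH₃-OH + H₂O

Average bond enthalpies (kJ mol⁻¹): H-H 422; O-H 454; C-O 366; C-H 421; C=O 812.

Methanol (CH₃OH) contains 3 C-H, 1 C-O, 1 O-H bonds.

ΔH ≈ −101 kJ

Bonds broken (reactants):
  C=O: 2 × 812 = 1624
  H-H: 3 × 422 = 1266
  Σ(broken) = 2890 kJ
Bonds formed (products):
  C-H: 3 × 421 = 1263
  C-O: 1 × 366 = 366
  O-H: 3 × 454 = 1362
  Σ(formed) = 2991 kJ
ΔH = Σ(broken) − Σ(formed) = 2890 − 2991 = −101 kJ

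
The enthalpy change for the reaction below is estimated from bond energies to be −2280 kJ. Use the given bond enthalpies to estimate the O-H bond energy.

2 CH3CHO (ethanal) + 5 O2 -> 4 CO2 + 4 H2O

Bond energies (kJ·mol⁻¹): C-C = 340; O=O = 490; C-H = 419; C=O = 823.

Let D be the O-H bond energy.
Σ(broken) = 2×340 + 8×419 + 2×823 + 5×490 = 8128
Σ(formed) = 8×823 + 8×D = 6584 + 8D
ΔH = Σ(broken) − Σ(formed) = (8128) − (6584 + 8D) = +1544 − 8D
Setting this equal to −2280 kJ gives 8D = 3824, so D = 478 kJ/mol.

D(O-H) ≈ 478 kJ/mol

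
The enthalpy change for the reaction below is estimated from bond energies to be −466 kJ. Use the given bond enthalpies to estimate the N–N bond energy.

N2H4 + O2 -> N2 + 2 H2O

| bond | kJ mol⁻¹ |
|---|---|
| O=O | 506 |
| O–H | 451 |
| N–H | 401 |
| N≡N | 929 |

D(N–N) ≈ 157 kJ/mol

Let D be the N–N bond energy.
Σ(broken) = 4×401 + 1×D + 1×506 = 2110 + D
Σ(formed) = 1×929 + 4×451 = 2733
ΔH = Σ(broken) − Σ(formed) = (2110 + D) − (2733) = −623 + D
Setting this equal to −466 kJ gives D = 157 kJ/mol.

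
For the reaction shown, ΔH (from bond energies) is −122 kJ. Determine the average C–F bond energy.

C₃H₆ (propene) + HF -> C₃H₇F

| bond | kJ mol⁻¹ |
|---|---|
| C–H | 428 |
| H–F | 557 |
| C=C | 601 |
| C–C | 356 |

D(C–F) ≈ 496 kJ/mol

Let D be the C–F bond energy.
Σ(broken) = 1×356 + 6×428 + 1×601 + 1×557 = 4082
Σ(formed) = 2×356 + 1×D + 7×428 = 3708 + D
ΔH = Σ(broken) − Σ(formed) = (4082) − (3708 + D) = +374 − D
Setting this equal to −122 kJ gives D = 496 kJ/mol.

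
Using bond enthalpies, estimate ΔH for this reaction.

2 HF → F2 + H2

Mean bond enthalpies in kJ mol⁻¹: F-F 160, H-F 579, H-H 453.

Bonds broken (reactants):
  H-F: 2 × 579 = 1158
  Σ(broken) = 1158 kJ
Bonds formed (products):
  F-F: 1 × 160 = 160
  H-H: 1 × 453 = 453
  Σ(formed) = 613 kJ
ΔH = Σ(broken) − Σ(formed) = 1158 − 613 = +545 kJ

ΔH ≈ +545 kJ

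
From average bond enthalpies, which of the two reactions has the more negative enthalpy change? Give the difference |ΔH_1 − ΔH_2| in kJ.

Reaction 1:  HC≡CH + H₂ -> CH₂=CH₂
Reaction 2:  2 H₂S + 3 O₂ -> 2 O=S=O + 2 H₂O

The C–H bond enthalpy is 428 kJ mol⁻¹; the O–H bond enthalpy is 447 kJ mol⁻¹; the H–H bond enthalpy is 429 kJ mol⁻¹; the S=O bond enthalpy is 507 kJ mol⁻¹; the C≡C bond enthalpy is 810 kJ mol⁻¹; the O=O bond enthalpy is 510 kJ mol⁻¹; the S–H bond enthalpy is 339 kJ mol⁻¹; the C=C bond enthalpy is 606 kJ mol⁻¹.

Reaction 2, by 707 kJ

Reaction 1:
  Bonds broken (reactants):
    C≡C: 1 × 810 = 810
    C–H: 2 × 428 = 856
    H–H: 1 × 429 = 429
    Σ(broken) = 2095 kJ
  Bonds formed (products):
    C–H: 4 × 428 = 1712
    C=C: 1 × 606 = 606
    Σ(formed) = 2318 kJ
  ΔH_1 = 2095 − 2318 = −223 kJ
Reaction 2:
  Bonds broken (reactants):
    O=O: 3 × 510 = 1530
    S–H: 4 × 339 = 1356
    Σ(broken) = 2886 kJ
  Bonds formed (products):
    O–H: 4 × 447 = 1788
    S=O: 4 × 507 = 2028
    Σ(formed) = 3816 kJ
  ΔH_2 = 2886 − 3816 = −930 kJ
ΔH_1 − ΔH_2 = +707 kJ, so reaction 2 has the more negative ΔH; |ΔH_1 − ΔH_2| = 707 kJ.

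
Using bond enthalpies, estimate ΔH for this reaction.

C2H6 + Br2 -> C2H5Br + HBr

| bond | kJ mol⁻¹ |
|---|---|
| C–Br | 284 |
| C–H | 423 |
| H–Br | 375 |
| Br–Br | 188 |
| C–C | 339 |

ΔH ≈ −48 kJ

Bonds broken (reactants):
  Br–Br: 1 × 188 = 188
  C–C: 1 × 339 = 339
  C–H: 6 × 423 = 2538
  Σ(broken) = 3065 kJ
Bonds formed (products):
  C–Br: 1 × 284 = 284
  C–C: 1 × 339 = 339
  C–H: 5 × 423 = 2115
  H–Br: 1 × 375 = 375
  Σ(formed) = 3113 kJ
ΔH = Σ(broken) − Σ(formed) = 3065 − 3113 = −48 kJ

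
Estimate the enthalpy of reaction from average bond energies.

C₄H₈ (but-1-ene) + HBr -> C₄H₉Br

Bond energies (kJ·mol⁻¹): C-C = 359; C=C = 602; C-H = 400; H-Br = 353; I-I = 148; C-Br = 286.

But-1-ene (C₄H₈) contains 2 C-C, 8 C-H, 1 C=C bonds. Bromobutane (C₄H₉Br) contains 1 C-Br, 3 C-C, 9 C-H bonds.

Bonds broken (reactants):
  C-C: 2 × 359 = 718
  C-H: 8 × 400 = 3200
  C=C: 1 × 602 = 602
  H-Br: 1 × 353 = 353
  Σ(broken) = 4873 kJ
Bonds formed (products):
  C-Br: 1 × 286 = 286
  C-C: 3 × 359 = 1077
  C-H: 9 × 400 = 3600
  Σ(formed) = 4963 kJ
ΔH = Σ(broken) − Σ(formed) = 4873 − 4963 = −90 kJ

ΔH ≈ −90 kJ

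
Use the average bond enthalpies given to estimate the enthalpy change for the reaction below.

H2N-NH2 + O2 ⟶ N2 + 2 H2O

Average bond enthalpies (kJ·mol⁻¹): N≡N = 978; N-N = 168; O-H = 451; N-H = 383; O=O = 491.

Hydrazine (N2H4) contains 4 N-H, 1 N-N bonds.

Bonds broken (reactants):
  N-H: 4 × 383 = 1532
  N-N: 1 × 168 = 168
  O=O: 1 × 491 = 491
  Σ(broken) = 2191 kJ
Bonds formed (products):
  N≡N: 1 × 978 = 978
  O-H: 4 × 451 = 1804
  Σ(formed) = 2782 kJ
ΔH = Σ(broken) − Σ(formed) = 2191 − 2782 = −591 kJ

ΔH ≈ −591 kJ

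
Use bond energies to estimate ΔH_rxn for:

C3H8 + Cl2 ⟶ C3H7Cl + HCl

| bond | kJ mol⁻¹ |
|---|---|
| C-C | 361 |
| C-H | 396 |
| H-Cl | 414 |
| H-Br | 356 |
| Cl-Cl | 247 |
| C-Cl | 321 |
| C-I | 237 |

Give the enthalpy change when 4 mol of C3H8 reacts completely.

Bonds broken (reactants):
  C-C: 2 × 361 = 722
  C-H: 8 × 396 = 3168
  Cl-Cl: 1 × 247 = 247
  Σ(broken) = 4137 kJ
Bonds formed (products):
  C-C: 2 × 361 = 722
  C-Cl: 1 × 321 = 321
  C-H: 7 × 396 = 2772
  H-Cl: 1 × 414 = 414
  Σ(formed) = 4229 kJ
ΔH = Σ(broken) − Σ(formed) = 4137 − 4229 = −92 kJ
For 4× the reaction as written: 4 × (−92) = −368 kJ

ΔH = −368 kJ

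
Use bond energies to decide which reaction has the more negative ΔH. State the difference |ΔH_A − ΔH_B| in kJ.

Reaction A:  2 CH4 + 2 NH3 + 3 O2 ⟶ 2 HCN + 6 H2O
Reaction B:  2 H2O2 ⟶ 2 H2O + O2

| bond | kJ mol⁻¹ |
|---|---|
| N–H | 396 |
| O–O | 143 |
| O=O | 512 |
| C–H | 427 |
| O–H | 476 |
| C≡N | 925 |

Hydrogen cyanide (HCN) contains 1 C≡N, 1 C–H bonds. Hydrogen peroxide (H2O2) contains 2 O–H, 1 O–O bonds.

Reaction A:
  Bonds broken (reactants):
    C–H: 8 × 427 = 3416
    N–H: 6 × 396 = 2376
    O=O: 3 × 512 = 1536
    Σ(broken) = 7328 kJ
  Bonds formed (products):
    C≡N: 2 × 925 = 1850
    C–H: 2 × 427 = 854
    O–H: 12 × 476 = 5712
    Σ(formed) = 8416 kJ
  ΔH_A = 7328 − 8416 = −1088 kJ
Reaction B:
  Bonds broken (reactants):
    O–H: 4 × 476 = 1904
    O–O: 2 × 143 = 286
    Σ(broken) = 2190 kJ
  Bonds formed (products):
    O–H: 4 × 476 = 1904
    O=O: 1 × 512 = 512
    Σ(formed) = 2416 kJ
  ΔH_B = 2190 − 2416 = −226 kJ
ΔH_A − ΔH_B = −862 kJ, so reaction A has the more negative ΔH; |ΔH_A − ΔH_B| = 862 kJ.

Reaction A, by 862 kJ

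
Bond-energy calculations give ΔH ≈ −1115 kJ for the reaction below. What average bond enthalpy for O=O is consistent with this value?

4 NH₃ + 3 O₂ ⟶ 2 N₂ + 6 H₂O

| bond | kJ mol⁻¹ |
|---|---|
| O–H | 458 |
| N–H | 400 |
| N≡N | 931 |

D(O=O) ≈ 481 kJ/mol

Let D be the O=O bond energy.
Σ(broken) = 12×400 + 3×D = 4800 + 3D
Σ(formed) = 2×931 + 12×458 = 7358
ΔH = Σ(broken) − Σ(formed) = (4800 + 3D) − (7358) = −2558 + 3D
Setting this equal to −1115 kJ gives 3D = 1443, so D = 481 kJ/mol.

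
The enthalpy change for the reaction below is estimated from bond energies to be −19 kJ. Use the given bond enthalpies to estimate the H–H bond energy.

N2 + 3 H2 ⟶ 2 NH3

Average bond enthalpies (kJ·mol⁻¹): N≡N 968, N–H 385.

D(H–H) ≈ 441 kJ/mol

Let D be the H–H bond energy.
Σ(broken) = 3×D + 1×968 = 968 + 3D
Σ(formed) = 6×385 = 2310
ΔH = Σ(broken) − Σ(formed) = (968 + 3D) − (2310) = −1342 + 3D
Setting this equal to −19 kJ gives 3D = 1323, so D = 441 kJ/mol.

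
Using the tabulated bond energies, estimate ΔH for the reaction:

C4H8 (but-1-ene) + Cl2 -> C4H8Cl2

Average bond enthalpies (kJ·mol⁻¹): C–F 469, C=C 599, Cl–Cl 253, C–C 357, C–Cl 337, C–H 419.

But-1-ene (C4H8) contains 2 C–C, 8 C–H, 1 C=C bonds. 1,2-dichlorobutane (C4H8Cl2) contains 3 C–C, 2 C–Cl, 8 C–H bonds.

ΔH ≈ −179 kJ

Bonds broken (reactants):
  C–C: 2 × 357 = 714
  C–H: 8 × 419 = 3352
  C=C: 1 × 599 = 599
  Cl–Cl: 1 × 253 = 253
  Σ(broken) = 4918 kJ
Bonds formed (products):
  C–C: 3 × 357 = 1071
  C–Cl: 2 × 337 = 674
  C–H: 8 × 419 = 3352
  Σ(formed) = 5097 kJ
ΔH = Σ(broken) − Σ(formed) = 4918 − 5097 = −179 kJ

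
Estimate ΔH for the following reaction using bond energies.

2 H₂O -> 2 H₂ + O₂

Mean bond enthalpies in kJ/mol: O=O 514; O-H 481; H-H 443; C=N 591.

Bonds broken (reactants):
  O-H: 4 × 481 = 1924
  Σ(broken) = 1924 kJ
Bonds formed (products):
  H-H: 2 × 443 = 886
  O=O: 1 × 514 = 514
  Σ(formed) = 1400 kJ
ΔH = Σ(broken) − Σ(formed) = 1924 − 1400 = +524 kJ

ΔH ≈ +524 kJ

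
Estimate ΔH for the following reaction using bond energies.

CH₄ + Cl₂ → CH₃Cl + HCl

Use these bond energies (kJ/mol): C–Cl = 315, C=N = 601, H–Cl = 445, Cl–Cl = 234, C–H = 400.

Bonds broken (reactants):
  C–H: 4 × 400 = 1600
  Cl–Cl: 1 × 234 = 234
  Σ(broken) = 1834 kJ
Bonds formed (products):
  C–Cl: 1 × 315 = 315
  C–H: 3 × 400 = 1200
  H–Cl: 1 × 445 = 445
  Σ(formed) = 1960 kJ
ΔH = Σ(broken) − Σ(formed) = 1834 − 1960 = −126 kJ

ΔH ≈ −126 kJ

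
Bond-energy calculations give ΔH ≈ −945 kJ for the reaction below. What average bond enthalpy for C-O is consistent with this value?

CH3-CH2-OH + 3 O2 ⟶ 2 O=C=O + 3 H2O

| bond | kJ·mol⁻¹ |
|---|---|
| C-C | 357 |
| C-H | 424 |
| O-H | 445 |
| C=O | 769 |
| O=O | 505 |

D(C-O) ≈ 364 kJ/mol

Let D be the C-O bond energy.
Σ(broken) = 1×357 + 5×424 + 1×D + 1×445 + 3×505 = 4437 + D
Σ(formed) = 4×769 + 6×445 = 5746
ΔH = Σ(broken) − Σ(formed) = (4437 + D) − (5746) = −1309 + D
Setting this equal to −945 kJ gives D = 364 kJ/mol.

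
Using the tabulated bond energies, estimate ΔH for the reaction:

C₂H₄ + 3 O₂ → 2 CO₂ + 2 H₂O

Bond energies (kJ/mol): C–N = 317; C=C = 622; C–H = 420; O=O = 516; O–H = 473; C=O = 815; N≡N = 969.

Bonds broken (reactants):
  C–H: 4 × 420 = 1680
  C=C: 1 × 622 = 622
  O=O: 3 × 516 = 1548
  Σ(broken) = 3850 kJ
Bonds formed (products):
  C=O: 4 × 815 = 3260
  O–H: 4 × 473 = 1892
  Σ(formed) = 5152 kJ
ΔH = Σ(broken) − Σ(formed) = 3850 − 5152 = −1302 kJ

ΔH ≈ −1302 kJ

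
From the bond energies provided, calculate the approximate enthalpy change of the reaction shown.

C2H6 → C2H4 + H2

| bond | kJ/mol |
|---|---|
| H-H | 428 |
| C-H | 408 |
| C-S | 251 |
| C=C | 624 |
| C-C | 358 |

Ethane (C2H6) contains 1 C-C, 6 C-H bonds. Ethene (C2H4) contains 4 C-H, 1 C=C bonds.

ΔH ≈ +122 kJ

Bonds broken (reactants):
  C-C: 1 × 358 = 358
  C-H: 6 × 408 = 2448
  Σ(broken) = 2806 kJ
Bonds formed (products):
  C-H: 4 × 408 = 1632
  C=C: 1 × 624 = 624
  H-H: 1 × 428 = 428
  Σ(formed) = 2684 kJ
ΔH = Σ(broken) − Σ(formed) = 2806 − 2684 = +122 kJ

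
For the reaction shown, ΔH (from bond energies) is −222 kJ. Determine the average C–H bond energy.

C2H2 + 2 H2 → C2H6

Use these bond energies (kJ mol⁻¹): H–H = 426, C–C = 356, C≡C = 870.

Let D be the C–H bond energy.
Σ(broken) = 1×870 + 2×D + 2×426 = 1722 + 2D
Σ(formed) = 1×356 + 6×D = 356 + 6D
ΔH = Σ(broken) − Σ(formed) = (1722 + 2D) − (356 + 6D) = +1366 − 4D
Setting this equal to −222 kJ gives 4D = 1588, so D = 397 kJ/mol.

D(C–H) ≈ 397 kJ/mol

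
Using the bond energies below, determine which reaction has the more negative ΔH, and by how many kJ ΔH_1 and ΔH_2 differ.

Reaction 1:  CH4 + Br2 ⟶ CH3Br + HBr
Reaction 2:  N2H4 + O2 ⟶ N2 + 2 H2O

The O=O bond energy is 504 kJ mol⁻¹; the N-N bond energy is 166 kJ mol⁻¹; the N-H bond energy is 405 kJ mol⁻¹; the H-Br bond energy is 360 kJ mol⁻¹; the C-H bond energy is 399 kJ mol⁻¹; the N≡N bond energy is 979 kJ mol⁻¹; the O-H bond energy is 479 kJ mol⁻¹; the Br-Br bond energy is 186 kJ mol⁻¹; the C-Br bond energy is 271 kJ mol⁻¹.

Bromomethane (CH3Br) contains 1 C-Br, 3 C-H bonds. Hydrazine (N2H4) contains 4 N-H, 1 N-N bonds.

Reaction 2, by 559 kJ

Reaction 1:
  Bonds broken (reactants):
    Br-Br: 1 × 186 = 186
    C-H: 4 × 399 = 1596
    Σ(broken) = 1782 kJ
  Bonds formed (products):
    C-Br: 1 × 271 = 271
    C-H: 3 × 399 = 1197
    H-Br: 1 × 360 = 360
    Σ(formed) = 1828 kJ
  ΔH_1 = 1782 − 1828 = −46 kJ
Reaction 2:
  Bonds broken (reactants):
    N-H: 4 × 405 = 1620
    N-N: 1 × 166 = 166
    O=O: 1 × 504 = 504
    Σ(broken) = 2290 kJ
  Bonds formed (products):
    N≡N: 1 × 979 = 979
    O-H: 4 × 479 = 1916
    Σ(formed) = 2895 kJ
  ΔH_2 = 2290 − 2895 = −605 kJ
ΔH_1 − ΔH_2 = +559 kJ, so reaction 2 has the more negative ΔH; |ΔH_1 − ΔH_2| = 559 kJ.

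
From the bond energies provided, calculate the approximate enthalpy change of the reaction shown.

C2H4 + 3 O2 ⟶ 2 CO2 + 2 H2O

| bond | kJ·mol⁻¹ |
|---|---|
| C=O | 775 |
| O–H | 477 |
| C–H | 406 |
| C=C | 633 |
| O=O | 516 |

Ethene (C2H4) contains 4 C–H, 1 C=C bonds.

ΔH ≈ −1203 kJ

Bonds broken (reactants):
  C–H: 4 × 406 = 1624
  C=C: 1 × 633 = 633
  O=O: 3 × 516 = 1548
  Σ(broken) = 3805 kJ
Bonds formed (products):
  C=O: 4 × 775 = 3100
  O–H: 4 × 477 = 1908
  Σ(formed) = 5008 kJ
ΔH = Σ(broken) − Σ(formed) = 3805 − 5008 = −1203 kJ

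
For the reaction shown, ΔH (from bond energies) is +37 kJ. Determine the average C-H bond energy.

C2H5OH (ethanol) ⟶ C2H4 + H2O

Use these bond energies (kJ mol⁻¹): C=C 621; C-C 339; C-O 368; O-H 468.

Let D be the C-H bond energy.
Σ(broken) = 1×339 + 5×D + 1×368 + 1×468 = 1175 + 5D
Σ(formed) = 4×D + 1×621 + 2×468 = 1557 + 4D
ΔH = Σ(broken) − Σ(formed) = (1175 + 5D) − (1557 + 4D) = −382 + D
Setting this equal to +37 kJ gives D = 419 kJ/mol.

D(C-H) ≈ 419 kJ/mol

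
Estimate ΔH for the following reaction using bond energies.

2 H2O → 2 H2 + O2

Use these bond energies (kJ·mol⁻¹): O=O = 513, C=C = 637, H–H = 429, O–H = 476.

Bonds broken (reactants):
  O–H: 4 × 476 = 1904
  Σ(broken) = 1904 kJ
Bonds formed (products):
  H–H: 2 × 429 = 858
  O=O: 1 × 513 = 513
  Σ(formed) = 1371 kJ
ΔH = Σ(broken) − Σ(formed) = 1904 − 1371 = +533 kJ

ΔH ≈ +533 kJ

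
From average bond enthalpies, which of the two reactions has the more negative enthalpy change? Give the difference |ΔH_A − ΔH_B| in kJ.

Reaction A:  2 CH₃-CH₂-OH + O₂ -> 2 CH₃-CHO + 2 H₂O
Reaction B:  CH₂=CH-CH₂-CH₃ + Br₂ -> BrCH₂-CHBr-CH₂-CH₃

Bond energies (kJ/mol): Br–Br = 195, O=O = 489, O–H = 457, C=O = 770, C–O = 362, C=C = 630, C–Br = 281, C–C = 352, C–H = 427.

Reaction A, by 298 kJ

Reaction A:
  Bonds broken (reactants):
    C–C: 2 × 352 = 704
    C–H: 10 × 427 = 4270
    C–O: 2 × 362 = 724
    O–H: 2 × 457 = 914
    O=O: 1 × 489 = 489
    Σ(broken) = 7101 kJ
  Bonds formed (products):
    C–C: 2 × 352 = 704
    C–H: 8 × 427 = 3416
    C=O: 2 × 770 = 1540
    O–H: 4 × 457 = 1828
    Σ(formed) = 7488 kJ
  ΔH_A = 7101 − 7488 = −387 kJ
Reaction B:
  Bonds broken (reactants):
    Br–Br: 1 × 195 = 195
    C–C: 2 × 352 = 704
    C–H: 8 × 427 = 3416
    C=C: 1 × 630 = 630
    Σ(broken) = 4945 kJ
  Bonds formed (products):
    C–Br: 2 × 281 = 562
    C–C: 3 × 352 = 1056
    C–H: 8 × 427 = 3416
    Σ(formed) = 5034 kJ
  ΔH_B = 4945 − 5034 = −89 kJ
ΔH_A − ΔH_B = −298 kJ, so reaction A has the more negative ΔH; |ΔH_A − ΔH_B| = 298 kJ.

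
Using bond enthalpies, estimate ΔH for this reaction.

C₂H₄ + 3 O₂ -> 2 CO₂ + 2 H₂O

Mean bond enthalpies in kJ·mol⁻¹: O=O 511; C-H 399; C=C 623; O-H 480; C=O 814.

Bonds broken (reactants):
  C-H: 4 × 399 = 1596
  C=C: 1 × 623 = 623
  O=O: 3 × 511 = 1533
  Σ(broken) = 3752 kJ
Bonds formed (products):
  C=O: 4 × 814 = 3256
  O-H: 4 × 480 = 1920
  Σ(formed) = 5176 kJ
ΔH = Σ(broken) − Σ(formed) = 3752 − 5176 = −1424 kJ

ΔH ≈ −1424 kJ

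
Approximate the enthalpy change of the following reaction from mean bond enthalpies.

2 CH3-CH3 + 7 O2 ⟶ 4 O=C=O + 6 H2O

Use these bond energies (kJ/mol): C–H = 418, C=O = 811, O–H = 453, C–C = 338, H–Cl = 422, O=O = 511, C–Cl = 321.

ΔH ≈ −2655 kJ

Bonds broken (reactants):
  C–C: 2 × 338 = 676
  C–H: 12 × 418 = 5016
  O=O: 7 × 511 = 3577
  Σ(broken) = 9269 kJ
Bonds formed (products):
  C=O: 8 × 811 = 6488
  O–H: 12 × 453 = 5436
  Σ(formed) = 11924 kJ
ΔH = Σ(broken) − Σ(formed) = 9269 − 11924 = −2655 kJ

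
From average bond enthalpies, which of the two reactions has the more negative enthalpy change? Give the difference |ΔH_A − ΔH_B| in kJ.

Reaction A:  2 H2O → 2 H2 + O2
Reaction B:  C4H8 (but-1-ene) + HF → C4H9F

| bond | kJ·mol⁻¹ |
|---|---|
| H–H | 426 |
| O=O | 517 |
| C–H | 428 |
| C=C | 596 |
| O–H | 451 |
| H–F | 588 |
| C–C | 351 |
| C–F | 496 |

Reaction B, by 526 kJ

Reaction A:
  Bonds broken (reactants):
    O–H: 4 × 451 = 1804
    Σ(broken) = 1804 kJ
  Bonds formed (products):
    H–H: 2 × 426 = 852
    O=O: 1 × 517 = 517
    Σ(formed) = 1369 kJ
  ΔH_A = 1804 − 1369 = +435 kJ
Reaction B:
  Bonds broken (reactants):
    C–C: 2 × 351 = 702
    C–H: 8 × 428 = 3424
    C=C: 1 × 596 = 596
    H–F: 1 × 588 = 588
    Σ(broken) = 5310 kJ
  Bonds formed (products):
    C–C: 3 × 351 = 1053
    C–F: 1 × 496 = 496
    C–H: 9 × 428 = 3852
    Σ(formed) = 5401 kJ
  ΔH_B = 5310 − 5401 = −91 kJ
ΔH_A − ΔH_B = +526 kJ, so reaction B has the more negative ΔH; |ΔH_A − ΔH_B| = 526 kJ.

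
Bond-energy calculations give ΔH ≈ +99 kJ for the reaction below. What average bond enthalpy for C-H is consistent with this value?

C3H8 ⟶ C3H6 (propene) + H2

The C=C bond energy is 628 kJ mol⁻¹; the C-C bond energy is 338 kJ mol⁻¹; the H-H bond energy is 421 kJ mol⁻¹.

Let D be the C-H bond energy.
Σ(broken) = 2×338 + 8×D = 676 + 8D
Σ(formed) = 1×338 + 6×D + 1×628 + 1×421 = 1387 + 6D
ΔH = Σ(broken) − Σ(formed) = (676 + 8D) − (1387 + 6D) = −711 + 2D
Setting this equal to +99 kJ gives 2D = 810, so D = 405 kJ/mol.

D(C-H) ≈ 405 kJ/mol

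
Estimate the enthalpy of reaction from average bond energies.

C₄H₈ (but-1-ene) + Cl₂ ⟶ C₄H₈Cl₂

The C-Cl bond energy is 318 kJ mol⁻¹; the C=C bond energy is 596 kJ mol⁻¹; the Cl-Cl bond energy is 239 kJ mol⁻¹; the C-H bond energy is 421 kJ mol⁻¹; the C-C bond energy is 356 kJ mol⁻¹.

Bonds broken (reactants):
  C-C: 2 × 356 = 712
  C-H: 8 × 421 = 3368
  C=C: 1 × 596 = 596
  Cl-Cl: 1 × 239 = 239
  Σ(broken) = 4915 kJ
Bonds formed (products):
  C-C: 3 × 356 = 1068
  C-Cl: 2 × 318 = 636
  C-H: 8 × 421 = 3368
  Σ(formed) = 5072 kJ
ΔH = Σ(broken) − Σ(formed) = 4915 − 5072 = −157 kJ

ΔH ≈ −157 kJ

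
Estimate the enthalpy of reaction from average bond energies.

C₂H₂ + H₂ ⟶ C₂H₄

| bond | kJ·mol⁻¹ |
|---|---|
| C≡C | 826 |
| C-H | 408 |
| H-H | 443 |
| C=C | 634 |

Bonds broken (reactants):
  C≡C: 1 × 826 = 826
  C-H: 2 × 408 = 816
  H-H: 1 × 443 = 443
  Σ(broken) = 2085 kJ
Bonds formed (products):
  C-H: 4 × 408 = 1632
  C=C: 1 × 634 = 634
  Σ(formed) = 2266 kJ
ΔH = Σ(broken) − Σ(formed) = 2085 − 2266 = −181 kJ

ΔH ≈ −181 kJ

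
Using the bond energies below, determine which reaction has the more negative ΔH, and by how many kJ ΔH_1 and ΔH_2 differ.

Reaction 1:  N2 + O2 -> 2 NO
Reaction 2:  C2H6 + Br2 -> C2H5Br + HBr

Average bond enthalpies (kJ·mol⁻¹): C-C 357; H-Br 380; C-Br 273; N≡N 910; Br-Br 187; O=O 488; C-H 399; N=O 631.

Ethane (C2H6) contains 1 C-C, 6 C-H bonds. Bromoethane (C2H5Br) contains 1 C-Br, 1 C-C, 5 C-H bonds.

Reaction 1:
  Bonds broken (reactants):
    N≡N: 1 × 910 = 910
    O=O: 1 × 488 = 488
    Σ(broken) = 1398 kJ
  Bonds formed (products):
    N=O: 2 × 631 = 1262
    Σ(formed) = 1262 kJ
  ΔH_1 = 1398 − 1262 = +136 kJ
Reaction 2:
  Bonds broken (reactants):
    Br-Br: 1 × 187 = 187
    C-C: 1 × 357 = 357
    C-H: 6 × 399 = 2394
    Σ(broken) = 2938 kJ
  Bonds formed (products):
    C-Br: 1 × 273 = 273
    C-C: 1 × 357 = 357
    C-H: 5 × 399 = 1995
    H-Br: 1 × 380 = 380
    Σ(formed) = 3005 kJ
  ΔH_2 = 2938 − 3005 = −67 kJ
ΔH_1 − ΔH_2 = +203 kJ, so reaction 2 has the more negative ΔH; |ΔH_1 − ΔH_2| = 203 kJ.

Reaction 2, by 203 kJ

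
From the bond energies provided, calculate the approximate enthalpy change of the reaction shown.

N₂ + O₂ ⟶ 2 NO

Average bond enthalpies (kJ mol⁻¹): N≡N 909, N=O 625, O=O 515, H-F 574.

Bonds broken (reactants):
  N≡N: 1 × 909 = 909
  O=O: 1 × 515 = 515
  Σ(broken) = 1424 kJ
Bonds formed (products):
  N=O: 2 × 625 = 1250
  Σ(formed) = 1250 kJ
ΔH = Σ(broken) − Σ(formed) = 1424 − 1250 = +174 kJ

ΔH ≈ +174 kJ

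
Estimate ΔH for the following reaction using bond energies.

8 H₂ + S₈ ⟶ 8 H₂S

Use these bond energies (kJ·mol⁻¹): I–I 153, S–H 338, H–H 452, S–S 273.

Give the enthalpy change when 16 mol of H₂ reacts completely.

ΔH = +784 kJ

Bonds broken (reactants):
  H–H: 8 × 452 = 3616
  S–S: 8 × 273 = 2184
  Σ(broken) = 5800 kJ
Bonds formed (products):
  S–H: 16 × 338 = 5408
  Σ(formed) = 5408 kJ
ΔH = Σ(broken) − Σ(formed) = 5800 − 5408 = +392 kJ
For 2× the reaction as written: 2 × (+392) = +784 kJ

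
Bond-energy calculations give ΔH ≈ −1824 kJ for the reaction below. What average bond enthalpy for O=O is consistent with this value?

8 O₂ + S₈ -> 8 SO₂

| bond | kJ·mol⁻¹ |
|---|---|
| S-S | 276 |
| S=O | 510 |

Let D be the O=O bond energy.
Σ(broken) = 8×D + 8×276 = 2208 + 8D
Σ(formed) = 16×510 = 8160
ΔH = Σ(broken) − Σ(formed) = (2208 + 8D) − (8160) = −5952 + 8D
Setting this equal to −1824 kJ gives 8D = 4128, so D = 516 kJ/mol.

D(O=O) ≈ 516 kJ/mol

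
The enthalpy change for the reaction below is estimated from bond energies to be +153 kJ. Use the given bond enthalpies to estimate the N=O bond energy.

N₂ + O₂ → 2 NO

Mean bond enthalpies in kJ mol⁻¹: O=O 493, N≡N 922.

Let D be the N=O bond energy.
Σ(broken) = 1×922 + 1×493 = 1415
Σ(formed) = 2×D = 2D
ΔH = Σ(broken) − Σ(formed) = (1415) − (2D) = +1415 − 2D
Setting this equal to +153 kJ gives 2D = 1262, so D = 631 kJ/mol.

D(N=O) ≈ 631 kJ/mol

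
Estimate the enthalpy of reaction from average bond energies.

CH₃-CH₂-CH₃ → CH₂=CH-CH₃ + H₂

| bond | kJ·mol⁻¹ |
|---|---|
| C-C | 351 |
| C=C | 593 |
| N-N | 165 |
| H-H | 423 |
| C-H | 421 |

Bonds broken (reactants):
  C-C: 2 × 351 = 702
  C-H: 8 × 421 = 3368
  Σ(broken) = 4070 kJ
Bonds formed (products):
  C-C: 1 × 351 = 351
  C-H: 6 × 421 = 2526
  C=C: 1 × 593 = 593
  H-H: 1 × 423 = 423
  Σ(formed) = 3893 kJ
ΔH = Σ(broken) − Σ(formed) = 4070 − 3893 = +177 kJ

ΔH ≈ +177 kJ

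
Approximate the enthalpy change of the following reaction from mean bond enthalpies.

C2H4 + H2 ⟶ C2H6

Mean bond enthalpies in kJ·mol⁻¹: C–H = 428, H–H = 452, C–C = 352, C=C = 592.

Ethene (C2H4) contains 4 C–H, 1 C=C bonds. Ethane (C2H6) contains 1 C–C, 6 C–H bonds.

ΔH ≈ −164 kJ

Bonds broken (reactants):
  C–H: 4 × 428 = 1712
  C=C: 1 × 592 = 592
  H–H: 1 × 452 = 452
  Σ(broken) = 2756 kJ
Bonds formed (products):
  C–C: 1 × 352 = 352
  C–H: 6 × 428 = 2568
  Σ(formed) = 2920 kJ
ΔH = Σ(broken) − Σ(formed) = 2756 − 2920 = −164 kJ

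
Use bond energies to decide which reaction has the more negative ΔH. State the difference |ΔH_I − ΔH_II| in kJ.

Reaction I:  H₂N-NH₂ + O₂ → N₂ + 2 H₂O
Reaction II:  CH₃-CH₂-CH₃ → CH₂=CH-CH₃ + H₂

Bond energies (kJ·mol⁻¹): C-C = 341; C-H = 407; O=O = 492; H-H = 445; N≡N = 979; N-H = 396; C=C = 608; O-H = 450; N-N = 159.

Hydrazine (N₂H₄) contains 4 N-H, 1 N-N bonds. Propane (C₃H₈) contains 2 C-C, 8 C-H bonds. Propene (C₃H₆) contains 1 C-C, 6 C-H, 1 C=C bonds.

Reaction I, by 646 kJ

Reaction I:
  Bonds broken (reactants):
    N-H: 4 × 396 = 1584
    N-N: 1 × 159 = 159
    O=O: 1 × 492 = 492
    Σ(broken) = 2235 kJ
  Bonds formed (products):
    N≡N: 1 × 979 = 979
    O-H: 4 × 450 = 1800
    Σ(formed) = 2779 kJ
  ΔH_I = 2235 − 2779 = −544 kJ
Reaction II:
  Bonds broken (reactants):
    C-C: 2 × 341 = 682
    C-H: 8 × 407 = 3256
    Σ(broken) = 3938 kJ
  Bonds formed (products):
    C-C: 1 × 341 = 341
    C-H: 6 × 407 = 2442
    C=C: 1 × 608 = 608
    H-H: 1 × 445 = 445
    Σ(formed) = 3836 kJ
  ΔH_II = 3938 − 3836 = +102 kJ
ΔH_I − ΔH_II = −646 kJ, so reaction I has the more negative ΔH; |ΔH_I − ΔH_II| = 646 kJ.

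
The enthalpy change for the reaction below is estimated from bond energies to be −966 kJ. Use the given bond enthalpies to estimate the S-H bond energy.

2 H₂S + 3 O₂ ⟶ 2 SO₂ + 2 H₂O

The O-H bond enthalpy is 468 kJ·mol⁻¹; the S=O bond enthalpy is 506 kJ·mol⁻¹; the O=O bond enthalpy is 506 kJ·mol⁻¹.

Let D be the S-H bond energy.
Σ(broken) = 3×506 + 4×D = 1518 + 4D
Σ(formed) = 4×468 + 4×506 = 3896
ΔH = Σ(broken) − Σ(formed) = (1518 + 4D) − (3896) = −2378 + 4D
Setting this equal to −966 kJ gives 4D = 1412, so D = 353 kJ/mol.

D(S-H) ≈ 353 kJ/mol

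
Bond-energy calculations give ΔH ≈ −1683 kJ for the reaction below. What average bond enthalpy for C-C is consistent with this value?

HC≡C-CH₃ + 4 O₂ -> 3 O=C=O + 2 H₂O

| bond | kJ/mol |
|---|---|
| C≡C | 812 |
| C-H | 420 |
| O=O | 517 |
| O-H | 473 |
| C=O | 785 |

Let D be the C-C bond energy.
Σ(broken) = 1×812 + 1×D + 4×420 + 4×517 = 4560 + D
Σ(formed) = 6×785 + 4×473 = 6602
ΔH = Σ(broken) − Σ(formed) = (4560 + D) − (6602) = −2042 + D
Setting this equal to −1683 kJ gives D = 359 kJ/mol.

D(C-C) ≈ 359 kJ/mol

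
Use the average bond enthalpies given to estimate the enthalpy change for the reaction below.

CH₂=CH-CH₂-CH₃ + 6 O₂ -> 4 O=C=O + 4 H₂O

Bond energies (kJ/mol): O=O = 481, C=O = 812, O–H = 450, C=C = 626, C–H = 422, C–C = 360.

Bonds broken (reactants):
  C–C: 2 × 360 = 720
  C–H: 8 × 422 = 3376
  C=C: 1 × 626 = 626
  O=O: 6 × 481 = 2886
  Σ(broken) = 7608 kJ
Bonds formed (products):
  C=O: 8 × 812 = 6496
  O–H: 8 × 450 = 3600
  Σ(formed) = 10096 kJ
ΔH = Σ(broken) − Σ(formed) = 7608 − 10096 = −2488 kJ

ΔH ≈ −2488 kJ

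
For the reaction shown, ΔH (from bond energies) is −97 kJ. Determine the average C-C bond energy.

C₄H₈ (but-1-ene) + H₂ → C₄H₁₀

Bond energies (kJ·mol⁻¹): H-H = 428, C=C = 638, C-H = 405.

Let D be the C-C bond energy.
Σ(broken) = 2×D + 8×405 + 1×638 + 1×428 = 4306 + 2D
Σ(formed) = 3×D + 10×405 = 4050 + 3D
ΔH = Σ(broken) − Σ(formed) = (4306 + 2D) − (4050 + 3D) = +256 − D
Setting this equal to −97 kJ gives D = 353 kJ/mol.

D(C-C) ≈ 353 kJ/mol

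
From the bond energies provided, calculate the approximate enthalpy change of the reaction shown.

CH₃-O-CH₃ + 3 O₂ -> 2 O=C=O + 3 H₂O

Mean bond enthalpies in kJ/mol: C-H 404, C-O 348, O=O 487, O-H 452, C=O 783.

Bonds broken (reactants):
  C-H: 6 × 404 = 2424
  C-O: 2 × 348 = 696
  O=O: 3 × 487 = 1461
  Σ(broken) = 4581 kJ
Bonds formed (products):
  C=O: 4 × 783 = 3132
  O-H: 6 × 452 = 2712
  Σ(formed) = 5844 kJ
ΔH = Σ(broken) − Σ(formed) = 4581 − 5844 = −1263 kJ

ΔH ≈ −1263 kJ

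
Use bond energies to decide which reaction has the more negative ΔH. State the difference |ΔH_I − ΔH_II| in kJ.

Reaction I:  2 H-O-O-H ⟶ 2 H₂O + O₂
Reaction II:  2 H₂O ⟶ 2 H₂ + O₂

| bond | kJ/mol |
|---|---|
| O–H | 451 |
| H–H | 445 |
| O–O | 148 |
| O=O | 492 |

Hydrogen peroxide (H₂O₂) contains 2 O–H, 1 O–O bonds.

Reaction I:
  Bonds broken (reactants):
    O–H: 4 × 451 = 1804
    O–O: 2 × 148 = 296
    Σ(broken) = 2100 kJ
  Bonds formed (products):
    O–H: 4 × 451 = 1804
    O=O: 1 × 492 = 492
    Σ(formed) = 2296 kJ
  ΔH_I = 2100 − 2296 = −196 kJ
Reaction II:
  Bonds broken (reactants):
    O–H: 4 × 451 = 1804
    Σ(broken) = 1804 kJ
  Bonds formed (products):
    H–H: 2 × 445 = 890
    O=O: 1 × 492 = 492
    Σ(formed) = 1382 kJ
  ΔH_II = 1804 − 1382 = +422 kJ
ΔH_I − ΔH_II = −618 kJ, so reaction I has the more negative ΔH; |ΔH_I − ΔH_II| = 618 kJ.

Reaction I, by 618 kJ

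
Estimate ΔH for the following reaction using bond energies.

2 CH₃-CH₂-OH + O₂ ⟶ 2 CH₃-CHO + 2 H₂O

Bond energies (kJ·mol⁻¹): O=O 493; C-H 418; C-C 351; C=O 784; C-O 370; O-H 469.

Bonds broken (reactants):
  C-C: 2 × 351 = 702
  C-H: 10 × 418 = 4180
  C-O: 2 × 370 = 740
  O-H: 2 × 469 = 938
  O=O: 1 × 493 = 493
  Σ(broken) = 7053 kJ
Bonds formed (products):
  C-C: 2 × 351 = 702
  C-H: 8 × 418 = 3344
  C=O: 2 × 784 = 1568
  O-H: 4 × 469 = 1876
  Σ(formed) = 7490 kJ
ΔH = Σ(broken) − Σ(formed) = 7053 − 7490 = −437 kJ

ΔH ≈ −437 kJ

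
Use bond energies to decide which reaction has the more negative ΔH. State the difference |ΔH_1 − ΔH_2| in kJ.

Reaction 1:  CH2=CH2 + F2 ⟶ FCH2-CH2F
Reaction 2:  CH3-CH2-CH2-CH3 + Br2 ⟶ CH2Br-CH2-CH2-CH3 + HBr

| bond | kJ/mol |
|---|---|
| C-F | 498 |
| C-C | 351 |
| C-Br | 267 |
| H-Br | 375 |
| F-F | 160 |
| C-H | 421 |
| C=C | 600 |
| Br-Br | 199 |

Reaction 1:
  Bonds broken (reactants):
    C-H: 4 × 421 = 1684
    C=C: 1 × 600 = 600
    F-F: 1 × 160 = 160
    Σ(broken) = 2444 kJ
  Bonds formed (products):
    C-C: 1 × 351 = 351
    C-F: 2 × 498 = 996
    C-H: 4 × 421 = 1684
    Σ(formed) = 3031 kJ
  ΔH_1 = 2444 − 3031 = −587 kJ
Reaction 2:
  Bonds broken (reactants):
    Br-Br: 1 × 199 = 199
    C-C: 3 × 351 = 1053
    C-H: 10 × 421 = 4210
    Σ(broken) = 5462 kJ
  Bonds formed (products):
    C-Br: 1 × 267 = 267
    C-C: 3 × 351 = 1053
    C-H: 9 × 421 = 3789
    H-Br: 1 × 375 = 375
    Σ(formed) = 5484 kJ
  ΔH_2 = 5462 − 5484 = −22 kJ
ΔH_1 − ΔH_2 = −565 kJ, so reaction 1 has the more negative ΔH; |ΔH_1 − ΔH_2| = 565 kJ.

Reaction 1, by 565 kJ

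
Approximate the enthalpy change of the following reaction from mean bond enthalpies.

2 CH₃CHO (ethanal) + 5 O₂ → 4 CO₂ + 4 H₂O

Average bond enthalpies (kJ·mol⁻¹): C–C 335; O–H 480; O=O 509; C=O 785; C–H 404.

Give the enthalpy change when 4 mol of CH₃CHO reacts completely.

Bonds broken (reactants):
  C–C: 2 × 335 = 670
  C–H: 8 × 404 = 3232
  C=O: 2 × 785 = 1570
  O=O: 5 × 509 = 2545
  Σ(broken) = 8017 kJ
Bonds formed (products):
  C=O: 8 × 785 = 6280
  O–H: 8 × 480 = 3840
  Σ(formed) = 10120 kJ
ΔH = Σ(broken) − Σ(formed) = 8017 − 10120 = −2103 kJ
For 2× the reaction as written: 2 × (−2103) = −4206 kJ

ΔH = −4206 kJ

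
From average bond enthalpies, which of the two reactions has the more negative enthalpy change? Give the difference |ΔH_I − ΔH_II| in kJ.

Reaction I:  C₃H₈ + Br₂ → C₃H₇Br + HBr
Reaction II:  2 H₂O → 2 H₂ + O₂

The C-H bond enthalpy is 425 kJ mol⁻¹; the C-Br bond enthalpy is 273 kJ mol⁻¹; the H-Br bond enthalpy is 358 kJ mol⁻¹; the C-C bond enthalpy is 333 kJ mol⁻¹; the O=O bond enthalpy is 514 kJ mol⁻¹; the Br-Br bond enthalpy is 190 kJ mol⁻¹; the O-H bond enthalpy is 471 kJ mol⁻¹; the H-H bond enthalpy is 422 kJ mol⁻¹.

Reaction I, by 542 kJ

Reaction I:
  Bonds broken (reactants):
    Br-Br: 1 × 190 = 190
    C-C: 2 × 333 = 666
    C-H: 8 × 425 = 3400
    Σ(broken) = 4256 kJ
  Bonds formed (products):
    C-Br: 1 × 273 = 273
    C-C: 2 × 333 = 666
    C-H: 7 × 425 = 2975
    H-Br: 1 × 358 = 358
    Σ(formed) = 4272 kJ
  ΔH_I = 4256 − 4272 = −16 kJ
Reaction II:
  Bonds broken (reactants):
    O-H: 4 × 471 = 1884
    Σ(broken) = 1884 kJ
  Bonds formed (products):
    H-H: 2 × 422 = 844
    O=O: 1 × 514 = 514
    Σ(formed) = 1358 kJ
  ΔH_II = 1884 − 1358 = +526 kJ
ΔH_I − ΔH_II = −542 kJ, so reaction I has the more negative ΔH; |ΔH_I − ΔH_II| = 542 kJ.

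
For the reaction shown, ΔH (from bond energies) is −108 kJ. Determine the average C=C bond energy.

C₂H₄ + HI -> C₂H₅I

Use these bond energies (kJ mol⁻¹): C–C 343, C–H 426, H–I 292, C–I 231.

Let D be the C=C bond energy.
Σ(broken) = 4×426 + 1×D + 1×292 = 1996 + D
Σ(formed) = 1×343 + 5×426 + 1×231 = 2704
ΔH = Σ(broken) − Σ(formed) = (1996 + D) − (2704) = −708 + D
Setting this equal to −108 kJ gives D = 600 kJ/mol.

D(C=C) ≈ 600 kJ/mol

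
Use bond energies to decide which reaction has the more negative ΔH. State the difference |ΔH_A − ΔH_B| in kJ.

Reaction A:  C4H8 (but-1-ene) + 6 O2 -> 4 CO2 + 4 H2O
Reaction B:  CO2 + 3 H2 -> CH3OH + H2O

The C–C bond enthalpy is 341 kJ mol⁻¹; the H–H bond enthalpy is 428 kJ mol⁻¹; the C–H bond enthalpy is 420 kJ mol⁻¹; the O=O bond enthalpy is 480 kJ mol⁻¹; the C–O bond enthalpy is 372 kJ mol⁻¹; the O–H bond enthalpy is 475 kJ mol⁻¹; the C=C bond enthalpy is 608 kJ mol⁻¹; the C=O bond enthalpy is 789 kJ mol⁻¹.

Reaction A, by 2387 kJ

Reaction A:
  Bonds broken (reactants):
    C–C: 2 × 341 = 682
    C–H: 8 × 420 = 3360
    C=C: 1 × 608 = 608
    O=O: 6 × 480 = 2880
    Σ(broken) = 7530 kJ
  Bonds formed (products):
    C=O: 8 × 789 = 6312
    O–H: 8 × 475 = 3800
    Σ(formed) = 10112 kJ
  ΔH_A = 7530 − 10112 = −2582 kJ
Reaction B:
  Bonds broken (reactants):
    C=O: 2 × 789 = 1578
    H–H: 3 × 428 = 1284
    Σ(broken) = 2862 kJ
  Bonds formed (products):
    C–H: 3 × 420 = 1260
    C–O: 1 × 372 = 372
    O–H: 3 × 475 = 1425
    Σ(formed) = 3057 kJ
  ΔH_B = 2862 − 3057 = −195 kJ
ΔH_A − ΔH_B = −2387 kJ, so reaction A has the more negative ΔH; |ΔH_A − ΔH_B| = 2387 kJ.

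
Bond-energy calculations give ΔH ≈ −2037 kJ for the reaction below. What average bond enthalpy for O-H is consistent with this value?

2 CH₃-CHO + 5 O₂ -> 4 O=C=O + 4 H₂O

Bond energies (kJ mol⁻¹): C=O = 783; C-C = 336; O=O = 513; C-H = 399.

D(O-H) ≈ 471 kJ/mol

Let D be the O-H bond energy.
Σ(broken) = 2×336 + 8×399 + 2×783 + 5×513 = 7995
Σ(formed) = 8×783 + 8×D = 6264 + 8D
ΔH = Σ(broken) − Σ(formed) = (7995) − (6264 + 8D) = +1731 − 8D
Setting this equal to −2037 kJ gives 8D = 3768, so D = 471 kJ/mol.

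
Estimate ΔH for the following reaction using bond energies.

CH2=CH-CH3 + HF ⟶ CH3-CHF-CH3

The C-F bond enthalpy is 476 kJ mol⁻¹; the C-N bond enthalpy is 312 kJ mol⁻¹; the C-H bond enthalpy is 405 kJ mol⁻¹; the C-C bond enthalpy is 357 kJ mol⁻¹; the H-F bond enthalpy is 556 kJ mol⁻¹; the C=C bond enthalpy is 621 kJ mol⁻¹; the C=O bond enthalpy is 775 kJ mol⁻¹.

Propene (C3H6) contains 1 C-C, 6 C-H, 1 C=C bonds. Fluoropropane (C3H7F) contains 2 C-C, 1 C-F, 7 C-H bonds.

Bonds broken (reactants):
  C-C: 1 × 357 = 357
  C-H: 6 × 405 = 2430
  C=C: 1 × 621 = 621
  H-F: 1 × 556 = 556
  Σ(broken) = 3964 kJ
Bonds formed (products):
  C-C: 2 × 357 = 714
  C-F: 1 × 476 = 476
  C-H: 7 × 405 = 2835
  Σ(formed) = 4025 kJ
ΔH = Σ(broken) − Σ(formed) = 3964 − 4025 = −61 kJ

ΔH ≈ −61 kJ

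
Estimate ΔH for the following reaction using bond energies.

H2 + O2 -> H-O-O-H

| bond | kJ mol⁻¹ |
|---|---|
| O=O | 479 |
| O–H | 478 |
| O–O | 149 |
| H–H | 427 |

ΔH ≈ −199 kJ

Bonds broken (reactants):
  H–H: 1 × 427 = 427
  O=O: 1 × 479 = 479
  Σ(broken) = 906 kJ
Bonds formed (products):
  O–H: 2 × 478 = 956
  O–O: 1 × 149 = 149
  Σ(formed) = 1105 kJ
ΔH = Σ(broken) − Σ(formed) = 906 − 1105 = −199 kJ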